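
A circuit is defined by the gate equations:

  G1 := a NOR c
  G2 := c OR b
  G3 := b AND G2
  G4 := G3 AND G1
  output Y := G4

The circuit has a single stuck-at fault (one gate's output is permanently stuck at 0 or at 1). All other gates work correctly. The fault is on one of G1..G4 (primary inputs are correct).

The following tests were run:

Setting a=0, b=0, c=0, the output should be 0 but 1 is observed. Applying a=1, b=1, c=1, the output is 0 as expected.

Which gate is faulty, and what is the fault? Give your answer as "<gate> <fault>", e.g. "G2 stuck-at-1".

G3 stuck-at-1

Fault-free values for test 1 (a=0, b=0, c=0): G1=1, G2=0, G3=0, G4=0, giving Y=0. Observed 1.
Test 1: faults giving observed 1 are {G3 stuck-at-1, G4 stuck-at-1}.
Test 2 (a=1, b=1, c=1): fault-free G1=0, G2=1, G3=1, G4=0 → 0; observed 0. Eliminates G4 stuck-at-1.
Only G3 stuck-at-1 is consistent with every test.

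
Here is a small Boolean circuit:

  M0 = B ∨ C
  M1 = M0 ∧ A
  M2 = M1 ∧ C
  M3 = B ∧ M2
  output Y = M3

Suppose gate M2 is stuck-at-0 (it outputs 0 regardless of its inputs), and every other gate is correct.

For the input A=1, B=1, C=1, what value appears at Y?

Propagate with M2 forced: M0=1, M1=1, M2=0 [stuck-at-0], M3=0.
So Y = 0. (Without the fault it would be 1.)

0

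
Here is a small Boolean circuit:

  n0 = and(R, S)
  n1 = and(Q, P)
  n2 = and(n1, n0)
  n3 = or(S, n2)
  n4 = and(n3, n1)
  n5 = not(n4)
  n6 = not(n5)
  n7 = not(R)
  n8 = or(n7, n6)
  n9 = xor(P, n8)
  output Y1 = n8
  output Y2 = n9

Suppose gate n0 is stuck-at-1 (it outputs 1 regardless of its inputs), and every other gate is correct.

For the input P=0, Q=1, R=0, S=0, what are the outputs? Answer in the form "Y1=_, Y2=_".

Propagate with n0 forced: n0=1 [stuck-at-1], n1=0, n2=0, n3=0, n4=0, n5=1, n6=0, n7=1, n8=1, n9=1.
So the outputs are Y1=1, Y2=1. (Same as the fault-free value — the fault is masked on this input.)

Y1=1, Y2=1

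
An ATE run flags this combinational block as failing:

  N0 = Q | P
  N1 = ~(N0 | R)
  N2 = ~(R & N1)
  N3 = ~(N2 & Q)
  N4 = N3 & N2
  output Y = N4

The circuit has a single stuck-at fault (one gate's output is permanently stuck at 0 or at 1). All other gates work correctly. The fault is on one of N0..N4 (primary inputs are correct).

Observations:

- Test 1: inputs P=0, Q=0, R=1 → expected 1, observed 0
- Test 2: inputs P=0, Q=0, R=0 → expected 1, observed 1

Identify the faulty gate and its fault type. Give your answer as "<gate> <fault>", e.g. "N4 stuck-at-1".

Fault-free values for test 1 (P=0, Q=0, R=1): N0=0, N1=0, N2=1, N3=1, N4=1, giving Y=1. Observed 0.
Test 1: faults giving observed 0 are {N1 stuck-at-1, N2 stuck-at-0, N3 stuck-at-0, N4 stuck-at-0}.
Test 2 (P=0, Q=0, R=0): fault-free N0=0, N1=1, N2=1, N3=1, N4=1 → 1; observed 1. Eliminates N2 stuck-at-0, N3 stuck-at-0, N4 stuck-at-0.
Only N1 stuck-at-1 is consistent with every test.

N1 stuck-at-1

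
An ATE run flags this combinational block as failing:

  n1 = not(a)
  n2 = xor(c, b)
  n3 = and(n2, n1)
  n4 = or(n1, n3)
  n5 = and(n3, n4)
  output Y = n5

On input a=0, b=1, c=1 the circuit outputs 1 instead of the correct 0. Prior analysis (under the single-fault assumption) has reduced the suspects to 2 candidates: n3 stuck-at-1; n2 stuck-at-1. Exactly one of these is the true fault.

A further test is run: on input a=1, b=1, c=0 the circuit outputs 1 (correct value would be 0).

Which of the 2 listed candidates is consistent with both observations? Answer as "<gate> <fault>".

Evaluate each candidate on input a=1, b=1, c=0:
  n3 stuck-at-1: n1=0, n2=1, n3=1 [stuck-at-1], n4=1, n5=1 → 1 — matches
  n2 stuck-at-1: n1=0, n2=1 [stuck-at-1], n3=0, n4=0, n5=0 → 0 — eliminated
Only n3 stuck-at-1 reproduces the observed 1.

n3 stuck-at-1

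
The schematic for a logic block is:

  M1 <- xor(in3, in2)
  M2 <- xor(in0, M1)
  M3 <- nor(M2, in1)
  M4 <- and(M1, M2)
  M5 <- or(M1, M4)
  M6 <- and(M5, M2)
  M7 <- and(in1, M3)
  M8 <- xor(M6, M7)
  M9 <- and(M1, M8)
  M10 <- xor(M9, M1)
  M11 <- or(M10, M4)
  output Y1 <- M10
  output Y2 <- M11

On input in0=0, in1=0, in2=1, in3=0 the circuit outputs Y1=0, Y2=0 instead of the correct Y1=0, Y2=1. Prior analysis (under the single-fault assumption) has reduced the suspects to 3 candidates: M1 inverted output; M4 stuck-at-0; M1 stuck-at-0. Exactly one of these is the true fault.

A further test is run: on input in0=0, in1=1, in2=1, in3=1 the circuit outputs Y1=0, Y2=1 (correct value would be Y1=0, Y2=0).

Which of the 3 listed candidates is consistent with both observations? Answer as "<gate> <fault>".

Evaluate each candidate on input in0=0, in1=1, in2=1, in3=1:
  M1 inverted output: M1=1 [inverted output], M2=1, M3=0, M4=1, M5=1, M6=1, M7=0, M8=1, M9=1, M10=0, M11=1 → Y1=0, Y2=1 — matches
  M4 stuck-at-0: M1=0, M2=0, M3=0, M4=0 [stuck-at-0], M5=0, M6=0, M7=0, M8=0, M9=0, M10=0, M11=0 → Y1=0, Y2=0 — eliminated
  M1 stuck-at-0: M1=0 [stuck-at-0], M2=0, M3=0, M4=0, M5=0, M6=0, M7=0, M8=0, M9=0, M10=0, M11=0 → Y1=0, Y2=0 — eliminated
Only M1 inverted output reproduces the observed Y1=0, Y2=1.

M1 inverted output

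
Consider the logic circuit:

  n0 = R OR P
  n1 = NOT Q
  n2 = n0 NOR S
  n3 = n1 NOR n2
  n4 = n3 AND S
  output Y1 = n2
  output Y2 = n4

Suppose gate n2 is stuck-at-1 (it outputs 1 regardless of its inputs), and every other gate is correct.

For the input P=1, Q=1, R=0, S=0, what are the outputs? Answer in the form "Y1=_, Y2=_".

Propagate with n2 forced: n0=1, n1=0, n2=1 [stuck-at-1], n3=0, n4=0.
So the outputs are Y1=1, Y2=0. (Without the fault they would be Y1=0, Y2=0.)

Y1=1, Y2=0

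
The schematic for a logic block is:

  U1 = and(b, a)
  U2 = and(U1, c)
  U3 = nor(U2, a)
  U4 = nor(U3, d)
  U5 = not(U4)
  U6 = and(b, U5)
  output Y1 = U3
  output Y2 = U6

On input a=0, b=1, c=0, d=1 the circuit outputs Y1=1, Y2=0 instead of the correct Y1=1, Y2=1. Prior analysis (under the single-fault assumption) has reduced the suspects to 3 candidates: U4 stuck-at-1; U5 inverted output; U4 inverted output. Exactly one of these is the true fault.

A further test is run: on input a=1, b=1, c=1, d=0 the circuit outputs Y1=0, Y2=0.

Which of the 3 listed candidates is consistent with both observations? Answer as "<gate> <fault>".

Evaluate each candidate on input a=1, b=1, c=1, d=0:
  U4 stuck-at-1: U1=1, U2=1, U3=0, U4=1 [stuck-at-1], U5=0, U6=0 → Y1=0, Y2=0 — matches
  U5 inverted output: U1=1, U2=1, U3=0, U4=1, U5=1 [inverted output], U6=1 → Y1=0, Y2=1 — eliminated
  U4 inverted output: U1=1, U2=1, U3=0, U4=0 [inverted output], U5=1, U6=1 → Y1=0, Y2=1 — eliminated
Only U4 stuck-at-1 reproduces the observed Y1=0, Y2=0.

U4 stuck-at-1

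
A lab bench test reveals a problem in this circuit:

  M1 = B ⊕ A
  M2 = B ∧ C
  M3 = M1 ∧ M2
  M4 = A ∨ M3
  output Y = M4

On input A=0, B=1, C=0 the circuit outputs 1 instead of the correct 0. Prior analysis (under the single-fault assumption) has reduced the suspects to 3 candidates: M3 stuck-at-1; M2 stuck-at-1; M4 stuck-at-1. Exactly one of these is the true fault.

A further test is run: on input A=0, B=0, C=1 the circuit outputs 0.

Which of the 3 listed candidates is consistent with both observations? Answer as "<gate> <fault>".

M2 stuck-at-1

Evaluate each candidate on input A=0, B=0, C=1:
  M3 stuck-at-1: M1=0, M2=0, M3=1 [stuck-at-1], M4=1 → 1 — eliminated
  M2 stuck-at-1: M1=0, M2=1 [stuck-at-1], M3=0, M4=0 → 0 — matches
  M4 stuck-at-1: M1=0, M2=0, M3=0, M4=1 [stuck-at-1] → 1 — eliminated
Only M2 stuck-at-1 reproduces the observed 0.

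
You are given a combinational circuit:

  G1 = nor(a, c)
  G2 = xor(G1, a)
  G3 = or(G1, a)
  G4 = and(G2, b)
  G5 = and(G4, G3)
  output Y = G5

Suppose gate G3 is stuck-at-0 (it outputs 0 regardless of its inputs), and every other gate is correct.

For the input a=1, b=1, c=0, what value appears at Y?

0

Propagate with G3 forced: G1=0, G2=1, G3=0 [stuck-at-0], G4=1, G5=0.
So Y = 0. (Without the fault it would be 1.)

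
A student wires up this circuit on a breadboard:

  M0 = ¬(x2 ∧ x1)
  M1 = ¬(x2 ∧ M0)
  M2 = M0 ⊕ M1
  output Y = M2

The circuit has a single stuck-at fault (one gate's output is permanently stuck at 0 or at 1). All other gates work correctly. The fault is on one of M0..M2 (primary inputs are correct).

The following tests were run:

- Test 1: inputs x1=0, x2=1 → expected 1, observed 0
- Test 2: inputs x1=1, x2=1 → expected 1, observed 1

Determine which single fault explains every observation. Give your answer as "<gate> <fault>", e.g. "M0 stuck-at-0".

Fault-free values for test 1 (x1=0, x2=1): M0=1, M1=0, M2=1, giving Y=1. Observed 0.
Test 1: faults giving observed 0 are {M1 stuck-at-1, M2 stuck-at-0}.
Test 2 (x1=1, x2=1): fault-free M0=0, M1=1, M2=1 → 1; observed 1. Eliminates M2 stuck-at-0.
Only M1 stuck-at-1 is consistent with every test.

M1 stuck-at-1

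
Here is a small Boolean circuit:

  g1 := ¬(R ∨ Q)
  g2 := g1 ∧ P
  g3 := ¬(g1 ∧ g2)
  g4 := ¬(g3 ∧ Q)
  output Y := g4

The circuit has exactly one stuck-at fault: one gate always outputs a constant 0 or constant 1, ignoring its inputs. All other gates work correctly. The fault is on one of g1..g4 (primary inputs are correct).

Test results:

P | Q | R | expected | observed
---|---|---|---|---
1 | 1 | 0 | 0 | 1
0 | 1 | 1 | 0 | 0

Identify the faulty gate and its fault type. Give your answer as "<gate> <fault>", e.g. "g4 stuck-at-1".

g1 stuck-at-1

Fault-free values for test 1 (P=1, Q=1, R=0): g1=0, g2=0, g3=1, g4=0, giving Y=0. Observed 1.
Test 1: faults giving observed 1 are {g1 stuck-at-1, g3 stuck-at-0, g4 stuck-at-1}.
Test 2 (P=0, Q=1, R=1): fault-free g1=0, g2=0, g3=1, g4=0 → 0; observed 0. Eliminates g3 stuck-at-0, g4 stuck-at-1.
Only g1 stuck-at-1 is consistent with every test.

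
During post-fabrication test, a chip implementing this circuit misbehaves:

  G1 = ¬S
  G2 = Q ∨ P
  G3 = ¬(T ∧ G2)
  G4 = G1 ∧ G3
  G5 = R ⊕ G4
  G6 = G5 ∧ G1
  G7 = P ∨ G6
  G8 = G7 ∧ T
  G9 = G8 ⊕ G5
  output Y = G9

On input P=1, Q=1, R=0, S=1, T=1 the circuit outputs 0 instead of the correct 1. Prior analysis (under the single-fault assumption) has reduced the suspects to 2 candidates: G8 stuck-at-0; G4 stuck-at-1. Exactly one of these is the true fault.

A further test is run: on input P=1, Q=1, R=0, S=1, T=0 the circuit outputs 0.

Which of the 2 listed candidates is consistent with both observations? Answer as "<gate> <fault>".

Evaluate each candidate on input P=1, Q=1, R=0, S=1, T=0:
  G8 stuck-at-0: G1=0, G2=1, G3=1, G4=0, G5=0, G6=0, G7=1, G8=0 [stuck-at-0], G9=0 → 0 — matches
  G4 stuck-at-1: G1=0, G2=1, G3=1, G4=1 [stuck-at-1], G5=1, G6=0, G7=1, G8=0, G9=1 → 1 — eliminated
Only G8 stuck-at-0 reproduces the observed 0.

G8 stuck-at-0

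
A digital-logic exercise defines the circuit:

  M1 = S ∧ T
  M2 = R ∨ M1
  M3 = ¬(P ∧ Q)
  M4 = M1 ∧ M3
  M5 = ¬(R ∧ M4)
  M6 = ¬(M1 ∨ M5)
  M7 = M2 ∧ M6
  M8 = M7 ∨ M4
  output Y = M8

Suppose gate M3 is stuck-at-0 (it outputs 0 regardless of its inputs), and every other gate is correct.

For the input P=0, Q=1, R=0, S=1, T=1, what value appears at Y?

0

Propagate with M3 forced: M1=1, M2=1, M3=0 [stuck-at-0], M4=0, M5=1, M6=0, M7=0, M8=0.
So Y = 0. (Without the fault it would be 1.)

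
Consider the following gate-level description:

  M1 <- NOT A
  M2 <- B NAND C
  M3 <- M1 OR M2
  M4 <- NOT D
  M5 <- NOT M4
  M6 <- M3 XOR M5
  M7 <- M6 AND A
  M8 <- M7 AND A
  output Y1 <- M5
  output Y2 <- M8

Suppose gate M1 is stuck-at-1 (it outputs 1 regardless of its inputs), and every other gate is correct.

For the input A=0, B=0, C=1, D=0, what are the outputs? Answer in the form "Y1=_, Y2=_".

Propagate with M1 forced: M1=1 [stuck-at-1], M2=1, M3=1, M4=1, M5=0, M6=1, M7=0, M8=0.
So the outputs are Y1=0, Y2=0. (Same as the fault-free value — the fault is masked on this input.)

Y1=0, Y2=0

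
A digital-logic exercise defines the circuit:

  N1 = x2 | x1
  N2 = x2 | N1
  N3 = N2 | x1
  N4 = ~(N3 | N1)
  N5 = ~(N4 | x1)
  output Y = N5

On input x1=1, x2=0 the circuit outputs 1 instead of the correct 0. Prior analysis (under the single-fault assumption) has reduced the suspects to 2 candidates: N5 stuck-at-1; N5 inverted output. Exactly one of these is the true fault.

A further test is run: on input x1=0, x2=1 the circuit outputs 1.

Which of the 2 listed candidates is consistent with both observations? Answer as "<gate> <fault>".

N5 stuck-at-1

Evaluate each candidate on input x1=0, x2=1:
  N5 stuck-at-1: N1=1, N2=1, N3=1, N4=0, N5=1 [stuck-at-1] → 1 — matches
  N5 inverted output: N1=1, N2=1, N3=1, N4=0, N5=0 [inverted output] → 0 — eliminated
Only N5 stuck-at-1 reproduces the observed 1.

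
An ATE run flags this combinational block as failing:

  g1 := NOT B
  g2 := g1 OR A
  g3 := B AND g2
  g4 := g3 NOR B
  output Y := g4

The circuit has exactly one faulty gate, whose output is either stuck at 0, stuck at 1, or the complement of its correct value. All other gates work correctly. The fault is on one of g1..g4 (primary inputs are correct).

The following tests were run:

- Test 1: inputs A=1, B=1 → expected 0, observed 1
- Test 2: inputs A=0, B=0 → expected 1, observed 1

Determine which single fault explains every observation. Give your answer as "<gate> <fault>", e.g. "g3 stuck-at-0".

g4 stuck-at-1

Fault-free values for test 1 (A=1, B=1): g1=0, g2=1, g3=1, g4=0, giving Y=0. Observed 1.
Test 1: faults giving observed 1 are {g4 stuck-at-1, g4 inverted output}.
Test 2 (A=0, B=0): fault-free g1=1, g2=1, g3=0, g4=1 → 1; observed 1. Eliminates g4 inverted output.
Only g4 stuck-at-1 is consistent with every test.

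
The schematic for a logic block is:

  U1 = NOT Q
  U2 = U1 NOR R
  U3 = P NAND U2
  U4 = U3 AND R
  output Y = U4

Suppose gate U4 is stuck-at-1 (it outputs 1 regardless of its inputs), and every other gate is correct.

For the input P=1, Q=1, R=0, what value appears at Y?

1

Propagate with U4 forced: U1=0, U2=1, U3=0, U4=1 [stuck-at-1].
So Y = 1. (Without the fault it would be 0.)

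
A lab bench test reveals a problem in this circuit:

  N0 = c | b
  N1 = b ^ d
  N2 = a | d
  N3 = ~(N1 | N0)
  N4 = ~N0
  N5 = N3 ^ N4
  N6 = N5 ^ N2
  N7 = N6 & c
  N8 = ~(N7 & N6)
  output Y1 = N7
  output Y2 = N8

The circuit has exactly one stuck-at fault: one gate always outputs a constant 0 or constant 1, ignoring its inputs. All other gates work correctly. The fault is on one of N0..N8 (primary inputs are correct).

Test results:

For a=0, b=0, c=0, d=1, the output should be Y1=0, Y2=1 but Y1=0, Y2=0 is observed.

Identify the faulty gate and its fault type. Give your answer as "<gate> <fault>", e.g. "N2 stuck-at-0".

Fault-free values for test 1 (a=0, b=0, c=0, d=1): N0=0, N1=1, N2=1, N3=0, N4=1, N5=1, N6=0, N7=0, N8=1, giving Y1=0, Y2=1. Observed Y1=0, Y2=0.
Test 1: faults giving observed Y1=0, Y2=0 are {N8 stuck-at-0}.
Only N8 stuck-at-0 is consistent with every test.

N8 stuck-at-0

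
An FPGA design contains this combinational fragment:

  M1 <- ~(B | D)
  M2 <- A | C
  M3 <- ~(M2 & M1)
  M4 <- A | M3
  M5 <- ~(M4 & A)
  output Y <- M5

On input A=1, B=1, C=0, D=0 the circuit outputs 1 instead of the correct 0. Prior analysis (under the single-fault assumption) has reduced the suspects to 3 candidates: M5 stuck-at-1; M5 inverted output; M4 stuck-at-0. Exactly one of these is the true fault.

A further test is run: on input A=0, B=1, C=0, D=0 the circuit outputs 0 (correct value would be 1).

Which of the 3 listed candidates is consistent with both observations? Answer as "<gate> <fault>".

M5 inverted output

Evaluate each candidate on input A=0, B=1, C=0, D=0:
  M5 stuck-at-1: M1=0, M2=0, M3=1, M4=1, M5=1 [stuck-at-1] → 1 — eliminated
  M5 inverted output: M1=0, M2=0, M3=1, M4=1, M5=0 [inverted output] → 0 — matches
  M4 stuck-at-0: M1=0, M2=0, M3=1, M4=0 [stuck-at-0], M5=1 → 1 — eliminated
Only M5 inverted output reproduces the observed 0.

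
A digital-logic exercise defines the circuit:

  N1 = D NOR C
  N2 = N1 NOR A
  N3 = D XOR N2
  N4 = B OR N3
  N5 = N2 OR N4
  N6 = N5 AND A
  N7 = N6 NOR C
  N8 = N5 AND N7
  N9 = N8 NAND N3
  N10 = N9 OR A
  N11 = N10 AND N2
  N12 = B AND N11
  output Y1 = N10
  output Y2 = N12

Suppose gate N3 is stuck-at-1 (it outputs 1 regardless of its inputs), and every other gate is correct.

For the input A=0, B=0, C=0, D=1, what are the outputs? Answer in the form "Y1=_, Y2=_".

Propagate with N3 forced: N1=0, N2=1, N3=1 [stuck-at-1], N4=1, N5=1, N6=0, N7=1, N8=1, N9=0, N10=0, N11=0, N12=0.
So the outputs are Y1=0, Y2=0. (Without the fault they would be Y1=1, Y2=0.)

Y1=0, Y2=0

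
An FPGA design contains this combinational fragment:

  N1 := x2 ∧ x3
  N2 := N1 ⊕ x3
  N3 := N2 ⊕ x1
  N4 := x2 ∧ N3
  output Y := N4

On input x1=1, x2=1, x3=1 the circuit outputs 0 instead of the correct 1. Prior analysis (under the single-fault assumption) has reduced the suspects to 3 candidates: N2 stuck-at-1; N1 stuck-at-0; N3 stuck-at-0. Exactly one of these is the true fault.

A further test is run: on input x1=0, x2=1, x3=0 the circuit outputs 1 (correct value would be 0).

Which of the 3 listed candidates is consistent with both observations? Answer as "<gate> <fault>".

N2 stuck-at-1

Evaluate each candidate on input x1=0, x2=1, x3=0:
  N2 stuck-at-1: N1=0, N2=1 [stuck-at-1], N3=1, N4=1 → 1 — matches
  N1 stuck-at-0: N1=0 [stuck-at-0], N2=0, N3=0, N4=0 → 0 — eliminated
  N3 stuck-at-0: N1=0, N2=0, N3=0 [stuck-at-0], N4=0 → 0 — eliminated
Only N2 stuck-at-1 reproduces the observed 1.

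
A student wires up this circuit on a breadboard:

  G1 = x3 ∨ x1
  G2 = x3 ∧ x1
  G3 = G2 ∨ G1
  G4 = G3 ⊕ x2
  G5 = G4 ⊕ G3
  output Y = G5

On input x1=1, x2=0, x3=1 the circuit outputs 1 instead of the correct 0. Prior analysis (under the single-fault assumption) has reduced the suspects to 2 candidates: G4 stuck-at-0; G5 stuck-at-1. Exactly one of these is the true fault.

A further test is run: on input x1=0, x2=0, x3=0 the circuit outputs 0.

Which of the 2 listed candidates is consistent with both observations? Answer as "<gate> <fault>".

Evaluate each candidate on input x1=0, x2=0, x3=0:
  G4 stuck-at-0: G1=0, G2=0, G3=0, G4=0 [stuck-at-0], G5=0 → 0 — matches
  G5 stuck-at-1: G1=0, G2=0, G3=0, G4=0, G5=1 [stuck-at-1] → 1 — eliminated
Only G4 stuck-at-0 reproduces the observed 0.

G4 stuck-at-0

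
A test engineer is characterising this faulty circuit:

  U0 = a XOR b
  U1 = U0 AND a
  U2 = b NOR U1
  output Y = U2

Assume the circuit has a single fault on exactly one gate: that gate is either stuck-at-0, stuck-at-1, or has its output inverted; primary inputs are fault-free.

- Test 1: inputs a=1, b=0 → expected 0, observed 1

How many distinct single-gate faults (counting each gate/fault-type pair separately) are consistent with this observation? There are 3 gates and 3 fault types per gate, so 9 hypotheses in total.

Fault-free: U0=1, U1=1, U2=0 → 0. Observed 1.
  U0 stuck-at-0: output 1 ✓
  U0 stuck-at-1: output 0 ✗
  U0 inverted output: output 1 ✓
  U1 stuck-at-0: output 1 ✓
  U1 stuck-at-1: output 0 ✗
  U1 inverted output: output 1 ✓
  U2 stuck-at-0: output 0 ✗
  U2 stuck-at-1: output 1 ✓
  U2 inverted output: output 1 ✓
Consistent faults: {U0 stuck-at-0, U0 inverted output, U1 stuck-at-0, U1 inverted output, U2 stuck-at-1, U2 inverted output} — 6 in all.

6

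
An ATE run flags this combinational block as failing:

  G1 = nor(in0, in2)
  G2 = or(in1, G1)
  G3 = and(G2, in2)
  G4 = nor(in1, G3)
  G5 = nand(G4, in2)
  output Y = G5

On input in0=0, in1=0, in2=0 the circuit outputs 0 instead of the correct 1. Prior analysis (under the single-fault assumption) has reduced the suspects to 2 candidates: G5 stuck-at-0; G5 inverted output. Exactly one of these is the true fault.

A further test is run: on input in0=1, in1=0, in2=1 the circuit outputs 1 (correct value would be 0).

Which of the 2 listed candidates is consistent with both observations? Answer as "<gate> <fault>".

G5 inverted output

Evaluate each candidate on input in0=1, in1=0, in2=1:
  G5 stuck-at-0: G1=0, G2=0, G3=0, G4=1, G5=0 [stuck-at-0] → 0 — eliminated
  G5 inverted output: G1=0, G2=0, G3=0, G4=1, G5=1 [inverted output] → 1 — matches
Only G5 inverted output reproduces the observed 1.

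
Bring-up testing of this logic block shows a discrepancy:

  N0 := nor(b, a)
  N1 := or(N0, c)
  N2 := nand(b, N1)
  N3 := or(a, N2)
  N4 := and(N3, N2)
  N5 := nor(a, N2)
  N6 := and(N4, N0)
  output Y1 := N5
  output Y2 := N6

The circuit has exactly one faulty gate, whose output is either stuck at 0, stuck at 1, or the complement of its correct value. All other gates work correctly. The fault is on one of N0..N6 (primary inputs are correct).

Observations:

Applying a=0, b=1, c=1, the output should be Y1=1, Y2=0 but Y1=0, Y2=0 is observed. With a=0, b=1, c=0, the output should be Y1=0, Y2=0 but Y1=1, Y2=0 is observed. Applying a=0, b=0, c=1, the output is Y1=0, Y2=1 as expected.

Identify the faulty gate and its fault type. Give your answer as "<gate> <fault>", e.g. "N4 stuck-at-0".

Fault-free values for test 1 (a=0, b=1, c=1): N0=0, N1=1, N2=0, N3=0, N4=0, N5=1, N6=0, giving Y1=1, Y2=0. Observed Y1=0, Y2=0.
Test 1: faults giving observed Y1=0, Y2=0 are {N1 stuck-at-0, N1 inverted output, N2 stuck-at-1, N2 inverted output, N5 stuck-at-0, N5 inverted output}.
Test 2 (a=0, b=1, c=0): fault-free N0=0, N1=0, N2=1, N3=1, N4=1, N5=0, N6=0 → Y1=0, Y2=0; observed Y1=1, Y2=0. Eliminates N1 stuck-at-0, N2 stuck-at-1, N5 stuck-at-0.
Test 3 (a=0, b=0, c=1): fault-free N0=1, N1=1, N2=1, N3=1, N4=1, N5=0, N6=1 → Y1=0, Y2=1; observed Y1=0, Y2=1. Eliminates N2 inverted output, N5 inverted output.
Only N1 inverted output is consistent with every test.

N1 inverted output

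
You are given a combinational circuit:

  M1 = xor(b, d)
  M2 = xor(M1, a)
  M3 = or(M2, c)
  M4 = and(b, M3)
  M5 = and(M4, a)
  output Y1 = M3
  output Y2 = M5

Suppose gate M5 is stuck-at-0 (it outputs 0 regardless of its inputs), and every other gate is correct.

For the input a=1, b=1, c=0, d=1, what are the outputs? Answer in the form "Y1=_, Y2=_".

Propagate with M5 forced: M1=0, M2=1, M3=1, M4=1, M5=0 [stuck-at-0].
So the outputs are Y1=1, Y2=0. (Without the fault they would be Y1=1, Y2=1.)

Y1=1, Y2=0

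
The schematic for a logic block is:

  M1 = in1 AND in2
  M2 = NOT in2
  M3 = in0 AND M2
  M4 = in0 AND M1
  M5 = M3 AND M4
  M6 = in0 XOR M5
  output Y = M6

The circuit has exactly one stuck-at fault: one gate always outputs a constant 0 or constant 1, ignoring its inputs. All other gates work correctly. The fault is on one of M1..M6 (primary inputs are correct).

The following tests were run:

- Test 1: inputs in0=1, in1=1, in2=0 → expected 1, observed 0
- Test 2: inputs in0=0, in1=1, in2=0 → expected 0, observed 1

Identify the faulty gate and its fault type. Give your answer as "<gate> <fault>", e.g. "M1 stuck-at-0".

M5 stuck-at-1

Fault-free values for test 1 (in0=1, in1=1, in2=0): M1=0, M2=1, M3=1, M4=0, M5=0, M6=1, giving Y=1. Observed 0.
Test 1: faults giving observed 0 are {M1 stuck-at-1, M4 stuck-at-1, M5 stuck-at-1, M6 stuck-at-0}.
Test 2 (in0=0, in1=1, in2=0): fault-free M1=0, M2=1, M3=0, M4=0, M5=0, M6=0 → 0; observed 1. Eliminates M1 stuck-at-1, M4 stuck-at-1, M6 stuck-at-0.
Only M5 stuck-at-1 is consistent with every test.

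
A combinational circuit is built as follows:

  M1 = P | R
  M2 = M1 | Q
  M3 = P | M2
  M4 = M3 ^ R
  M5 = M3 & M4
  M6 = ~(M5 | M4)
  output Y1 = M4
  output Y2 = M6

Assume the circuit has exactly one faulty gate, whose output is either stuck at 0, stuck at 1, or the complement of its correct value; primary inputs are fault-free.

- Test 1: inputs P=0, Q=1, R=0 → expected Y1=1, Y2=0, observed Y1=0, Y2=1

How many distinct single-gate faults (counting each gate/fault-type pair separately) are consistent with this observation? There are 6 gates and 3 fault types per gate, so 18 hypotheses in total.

6

Fault-free: M1=0, M2=1, M3=1, M4=1, M5=1, M6=0 → Y1=1, Y2=0. Observed Y1=0, Y2=1.
  M1: none of the 3 fault types match ✗
  M2: stuck-at-0, inverted output ✓; others ✗
  M3: stuck-at-0, inverted output ✓; others ✗
  M4: stuck-at-0, inverted output ✓; others ✗
  M5: none of the 3 fault types match ✗
  M6: none of the 3 fault types match ✗
Consistent faults: {M2 stuck-at-0, M2 inverted output, M3 stuck-at-0, M3 inverted output, M4 stuck-at-0, M4 inverted output} — 6 in all.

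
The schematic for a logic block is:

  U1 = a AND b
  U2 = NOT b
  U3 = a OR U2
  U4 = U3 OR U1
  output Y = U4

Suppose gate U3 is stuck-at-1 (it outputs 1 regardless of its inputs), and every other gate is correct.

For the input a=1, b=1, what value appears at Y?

1

Propagate with U3 forced: U1=1, U2=0, U3=1 [stuck-at-1], U4=1.
So Y = 1. (Same as the fault-free value — the fault is masked on this input.)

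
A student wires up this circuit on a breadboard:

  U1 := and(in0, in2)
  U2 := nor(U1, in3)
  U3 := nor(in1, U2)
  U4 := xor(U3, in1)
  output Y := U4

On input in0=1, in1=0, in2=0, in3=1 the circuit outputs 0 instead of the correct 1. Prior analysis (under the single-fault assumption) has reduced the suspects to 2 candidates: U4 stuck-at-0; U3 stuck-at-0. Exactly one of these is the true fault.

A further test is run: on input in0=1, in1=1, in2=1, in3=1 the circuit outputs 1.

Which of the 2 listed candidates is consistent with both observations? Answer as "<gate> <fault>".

U3 stuck-at-0

Evaluate each candidate on input in0=1, in1=1, in2=1, in3=1:
  U4 stuck-at-0: U1=1, U2=0, U3=0, U4=0 [stuck-at-0] → 0 — eliminated
  U3 stuck-at-0: U1=1, U2=0, U3=0 [stuck-at-0], U4=1 → 1 — matches
Only U3 stuck-at-0 reproduces the observed 1.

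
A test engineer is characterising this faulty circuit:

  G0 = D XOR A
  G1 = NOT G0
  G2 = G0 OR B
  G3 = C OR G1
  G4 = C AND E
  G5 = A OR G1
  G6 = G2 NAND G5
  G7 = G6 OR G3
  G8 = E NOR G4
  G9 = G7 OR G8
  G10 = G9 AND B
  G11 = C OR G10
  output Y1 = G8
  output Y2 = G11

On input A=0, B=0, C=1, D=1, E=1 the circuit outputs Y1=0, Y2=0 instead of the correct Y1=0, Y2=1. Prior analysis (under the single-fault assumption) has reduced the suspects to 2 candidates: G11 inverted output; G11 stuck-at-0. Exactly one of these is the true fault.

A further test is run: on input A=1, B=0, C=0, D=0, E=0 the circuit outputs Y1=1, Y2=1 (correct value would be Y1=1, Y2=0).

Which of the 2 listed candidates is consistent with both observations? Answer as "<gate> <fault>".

G11 inverted output

Evaluate each candidate on input A=1, B=0, C=0, D=0, E=0:
  G11 inverted output: G0=1, G1=0, G2=1, G3=0, G4=0, G5=1, G6=0, G7=0, G8=1, G9=1, G10=0, G11=1 [inverted output] → Y1=1, Y2=1 — matches
  G11 stuck-at-0: G0=1, G1=0, G2=1, G3=0, G4=0, G5=1, G6=0, G7=0, G8=1, G9=1, G10=0, G11=0 [stuck-at-0] → Y1=1, Y2=0 — eliminated
Only G11 inverted output reproduces the observed Y1=1, Y2=1.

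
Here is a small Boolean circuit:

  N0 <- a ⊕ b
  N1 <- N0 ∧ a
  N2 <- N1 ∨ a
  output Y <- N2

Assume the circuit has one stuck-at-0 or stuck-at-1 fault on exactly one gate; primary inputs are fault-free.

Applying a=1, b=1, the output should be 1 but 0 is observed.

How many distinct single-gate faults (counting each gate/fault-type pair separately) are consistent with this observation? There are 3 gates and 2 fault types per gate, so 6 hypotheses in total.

1

Fault-free: N0=0, N1=0, N2=1 → 1. Observed 0.
  N0 stuck-at-0: output 1 ✗
  N0 stuck-at-1: output 1 ✗
  N1 stuck-at-0: output 1 ✗
  N1 stuck-at-1: output 1 ✗
  N2 stuck-at-0: output 0 ✓
  N2 stuck-at-1: output 1 ✗
Consistent faults: {N2 stuck-at-0} — 1 in all.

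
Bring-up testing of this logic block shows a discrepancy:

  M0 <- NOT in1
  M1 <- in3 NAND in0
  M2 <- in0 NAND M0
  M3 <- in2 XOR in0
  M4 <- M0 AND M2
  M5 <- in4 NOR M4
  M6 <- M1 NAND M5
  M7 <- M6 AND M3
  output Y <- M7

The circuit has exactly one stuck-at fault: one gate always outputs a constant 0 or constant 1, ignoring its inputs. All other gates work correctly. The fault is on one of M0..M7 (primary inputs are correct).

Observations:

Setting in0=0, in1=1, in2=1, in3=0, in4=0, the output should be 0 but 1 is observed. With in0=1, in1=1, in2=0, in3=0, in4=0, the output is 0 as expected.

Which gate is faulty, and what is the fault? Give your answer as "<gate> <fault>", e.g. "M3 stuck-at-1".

Fault-free values for test 1 (in0=0, in1=1, in2=1, in3=0, in4=0): M0=0, M1=1, M2=1, M3=1, M4=0, M5=1, M6=0, M7=0, giving Y=0. Observed 1.
Test 1: faults giving observed 1 are {M0 stuck-at-1, M1 stuck-at-0, M4 stuck-at-1, M5 stuck-at-0, M6 stuck-at-1, M7 stuck-at-1}.
Test 2 (in0=1, in1=1, in2=0, in3=0, in4=0): fault-free M0=0, M1=1, M2=1, M3=1, M4=0, M5=1, M6=0, M7=0 → 0; observed 0. Eliminates M1 stuck-at-0, M4 stuck-at-1, M5 stuck-at-0, M6 stuck-at-1, M7 stuck-at-1.
Only M0 stuck-at-1 is consistent with every test.

M0 stuck-at-1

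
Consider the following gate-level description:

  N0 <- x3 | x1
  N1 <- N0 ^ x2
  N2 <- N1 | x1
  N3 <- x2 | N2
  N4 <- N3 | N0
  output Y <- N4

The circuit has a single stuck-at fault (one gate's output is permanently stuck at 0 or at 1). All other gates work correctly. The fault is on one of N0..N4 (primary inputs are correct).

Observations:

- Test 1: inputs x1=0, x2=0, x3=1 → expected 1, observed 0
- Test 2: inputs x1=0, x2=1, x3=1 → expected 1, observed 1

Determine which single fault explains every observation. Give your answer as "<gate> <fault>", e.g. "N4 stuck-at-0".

Fault-free values for test 1 (x1=0, x2=0, x3=1): N0=1, N1=1, N2=1, N3=1, N4=1, giving Y=1. Observed 0.
Test 1: faults giving observed 0 are {N0 stuck-at-0, N4 stuck-at-0}.
Test 2 (x1=0, x2=1, x3=1): fault-free N0=1, N1=0, N2=0, N3=1, N4=1 → 1; observed 1. Eliminates N4 stuck-at-0.
Only N0 stuck-at-0 is consistent with every test.

N0 stuck-at-0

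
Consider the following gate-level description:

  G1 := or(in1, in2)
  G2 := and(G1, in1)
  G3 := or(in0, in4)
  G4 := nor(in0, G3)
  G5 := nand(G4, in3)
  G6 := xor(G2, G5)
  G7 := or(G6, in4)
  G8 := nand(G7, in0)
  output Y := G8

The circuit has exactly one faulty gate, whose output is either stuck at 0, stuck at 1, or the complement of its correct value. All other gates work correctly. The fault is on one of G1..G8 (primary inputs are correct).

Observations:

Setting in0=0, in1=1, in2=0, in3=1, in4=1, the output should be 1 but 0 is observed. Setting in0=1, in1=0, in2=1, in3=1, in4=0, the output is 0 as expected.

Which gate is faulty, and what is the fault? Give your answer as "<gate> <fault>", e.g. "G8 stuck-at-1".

G8 stuck-at-0

Fault-free values for test 1 (in0=0, in1=1, in2=0, in3=1, in4=1): G1=1, G2=1, G3=1, G4=0, G5=1, G6=0, G7=1, G8=1, giving Y=1. Observed 0.
Test 1: faults giving observed 0 are {G8 stuck-at-0, G8 inverted output}.
Test 2 (in0=1, in1=0, in2=1, in3=1, in4=0): fault-free G1=1, G2=0, G3=1, G4=0, G5=1, G6=1, G7=1, G8=0 → 0; observed 0. Eliminates G8 inverted output.
Only G8 stuck-at-0 is consistent with every test.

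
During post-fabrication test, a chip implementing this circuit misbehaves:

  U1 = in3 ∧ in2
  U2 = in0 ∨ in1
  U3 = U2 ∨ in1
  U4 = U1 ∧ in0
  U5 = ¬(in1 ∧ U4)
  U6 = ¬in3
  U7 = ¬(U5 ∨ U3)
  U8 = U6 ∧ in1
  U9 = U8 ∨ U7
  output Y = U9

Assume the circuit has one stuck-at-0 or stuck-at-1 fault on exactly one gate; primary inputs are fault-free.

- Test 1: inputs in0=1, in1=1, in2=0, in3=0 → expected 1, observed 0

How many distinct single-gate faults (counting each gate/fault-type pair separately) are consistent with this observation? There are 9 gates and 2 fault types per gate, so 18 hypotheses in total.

3

Fault-free: U1=0, U2=1, U3=1, U4=0, U5=1, U6=1, U7=0, U8=1, U9=1 → 1. Observed 0.
  U1: none of the 2 fault types match ✗
  U2: none of the 2 fault types match ✗
  U3: none of the 2 fault types match ✗
  U4: none of the 2 fault types match ✗
  U5: none of the 2 fault types match ✗
  U6: stuck-at-0 ✓; others ✗
  U7: none of the 2 fault types match ✗
  U8: stuck-at-0 ✓; others ✗
  U9: stuck-at-0 ✓; others ✗
Consistent faults: {U6 stuck-at-0, U8 stuck-at-0, U9 stuck-at-0} — 3 in all.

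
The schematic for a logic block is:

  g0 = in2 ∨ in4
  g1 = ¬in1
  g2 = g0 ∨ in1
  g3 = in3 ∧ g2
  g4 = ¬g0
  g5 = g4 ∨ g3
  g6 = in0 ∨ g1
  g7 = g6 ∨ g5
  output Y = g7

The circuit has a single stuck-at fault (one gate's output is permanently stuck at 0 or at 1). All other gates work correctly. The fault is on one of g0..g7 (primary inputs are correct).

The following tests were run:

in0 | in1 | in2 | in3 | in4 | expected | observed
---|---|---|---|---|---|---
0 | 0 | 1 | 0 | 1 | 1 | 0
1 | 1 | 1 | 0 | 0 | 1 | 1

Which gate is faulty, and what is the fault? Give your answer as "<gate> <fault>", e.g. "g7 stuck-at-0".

g1 stuck-at-0

Fault-free values for test 1 (in0=0, in1=0, in2=1, in3=0, in4=1): g0=1, g1=1, g2=1, g3=0, g4=0, g5=0, g6=1, g7=1, giving Y=1. Observed 0.
Test 1: faults giving observed 0 are {g1 stuck-at-0, g6 stuck-at-0, g7 stuck-at-0}.
Test 2 (in0=1, in1=1, in2=1, in3=0, in4=0): fault-free g0=1, g1=0, g2=1, g3=0, g4=0, g5=0, g6=1, g7=1 → 1; observed 1. Eliminates g6 stuck-at-0, g7 stuck-at-0.
Only g1 stuck-at-0 is consistent with every test.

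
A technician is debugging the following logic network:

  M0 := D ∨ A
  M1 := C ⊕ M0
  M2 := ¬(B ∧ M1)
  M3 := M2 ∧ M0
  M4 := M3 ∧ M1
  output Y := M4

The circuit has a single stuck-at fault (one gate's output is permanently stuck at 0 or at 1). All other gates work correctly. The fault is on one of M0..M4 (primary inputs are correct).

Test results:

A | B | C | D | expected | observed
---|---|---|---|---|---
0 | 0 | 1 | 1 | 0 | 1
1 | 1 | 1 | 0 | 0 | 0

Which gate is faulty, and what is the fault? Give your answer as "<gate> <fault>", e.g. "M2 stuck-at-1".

Fault-free values for test 1 (A=0, B=0, C=1, D=1): M0=1, M1=0, M2=1, M3=1, M4=0, giving Y=0. Observed 1.
Test 1: faults giving observed 1 are {M1 stuck-at-1, M4 stuck-at-1}.
Test 2 (A=1, B=1, C=1, D=0): fault-free M0=1, M1=0, M2=1, M3=1, M4=0 → 0; observed 0. Eliminates M4 stuck-at-1.
Only M1 stuck-at-1 is consistent with every test.

M1 stuck-at-1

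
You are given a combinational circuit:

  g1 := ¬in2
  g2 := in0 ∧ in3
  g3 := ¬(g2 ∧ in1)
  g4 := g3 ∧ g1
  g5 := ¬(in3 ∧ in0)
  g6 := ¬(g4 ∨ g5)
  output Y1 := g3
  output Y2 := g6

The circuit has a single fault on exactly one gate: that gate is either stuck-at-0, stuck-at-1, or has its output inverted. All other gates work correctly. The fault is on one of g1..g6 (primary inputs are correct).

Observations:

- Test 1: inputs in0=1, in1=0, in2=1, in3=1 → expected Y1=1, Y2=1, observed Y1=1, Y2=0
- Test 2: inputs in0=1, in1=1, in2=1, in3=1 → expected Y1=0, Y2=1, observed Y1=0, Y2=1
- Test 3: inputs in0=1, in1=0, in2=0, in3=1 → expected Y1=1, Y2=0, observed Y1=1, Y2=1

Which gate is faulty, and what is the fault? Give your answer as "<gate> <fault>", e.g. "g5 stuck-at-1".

g1 inverted output

Fault-free values for test 1 (in0=1, in1=0, in2=1, in3=1): g1=0, g2=1, g3=1, g4=0, g5=0, g6=1, giving Y1=1, Y2=1. Observed Y1=1, Y2=0.
Test 1: faults giving observed Y1=1, Y2=0 are {g1 stuck-at-1, g1 inverted output, g4 stuck-at-1, g4 inverted output, g5 stuck-at-1, g5 inverted output, g6 stuck-at-0, g6 inverted output}.
Test 2 (in0=1, in1=1, in2=1, in3=1): fault-free g1=0, g2=1, g3=0, g4=0, g5=0, g6=1 → Y1=0, Y2=1; observed Y1=0, Y2=1. Eliminates g4 stuck-at-1, g4 inverted output, g5 stuck-at-1, g5 inverted output, g6 stuck-at-0, g6 inverted output.
Test 3 (in0=1, in1=0, in2=0, in3=1): fault-free g1=1, g2=1, g3=1, g4=1, g5=0, g6=0 → Y1=1, Y2=0; observed Y1=1, Y2=1. Eliminates g1 stuck-at-1.
Only g1 inverted output is consistent with every test.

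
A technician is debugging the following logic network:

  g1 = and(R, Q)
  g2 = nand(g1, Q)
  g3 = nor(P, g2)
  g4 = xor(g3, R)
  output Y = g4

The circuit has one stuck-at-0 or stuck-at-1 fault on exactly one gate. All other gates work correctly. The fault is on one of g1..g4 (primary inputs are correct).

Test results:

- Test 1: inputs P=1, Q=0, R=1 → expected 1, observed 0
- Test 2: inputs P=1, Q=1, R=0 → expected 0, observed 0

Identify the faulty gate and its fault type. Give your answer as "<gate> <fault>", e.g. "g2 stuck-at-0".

g4 stuck-at-0

Fault-free values for test 1 (P=1, Q=0, R=1): g1=0, g2=1, g3=0, g4=1, giving Y=1. Observed 0.
Test 1: faults giving observed 0 are {g3 stuck-at-1, g4 stuck-at-0}.
Test 2 (P=1, Q=1, R=0): fault-free g1=0, g2=1, g3=0, g4=0 → 0; observed 0. Eliminates g3 stuck-at-1.
Only g4 stuck-at-0 is consistent with every test.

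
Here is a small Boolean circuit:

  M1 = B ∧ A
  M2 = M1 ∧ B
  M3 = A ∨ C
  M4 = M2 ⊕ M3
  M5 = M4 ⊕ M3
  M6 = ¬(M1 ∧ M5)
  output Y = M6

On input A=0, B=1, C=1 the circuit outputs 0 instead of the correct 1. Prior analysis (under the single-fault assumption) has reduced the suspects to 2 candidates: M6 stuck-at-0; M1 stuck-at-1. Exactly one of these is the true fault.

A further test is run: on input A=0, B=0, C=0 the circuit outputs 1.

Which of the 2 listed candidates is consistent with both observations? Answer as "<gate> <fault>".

Evaluate each candidate on input A=0, B=0, C=0:
  M6 stuck-at-0: M1=0, M2=0, M3=0, M4=0, M5=0, M6=0 [stuck-at-0] → 0 — eliminated
  M1 stuck-at-1: M1=1 [stuck-at-1], M2=0, M3=0, M4=0, M5=0, M6=1 → 1 — matches
Only M1 stuck-at-1 reproduces the observed 1.

M1 stuck-at-1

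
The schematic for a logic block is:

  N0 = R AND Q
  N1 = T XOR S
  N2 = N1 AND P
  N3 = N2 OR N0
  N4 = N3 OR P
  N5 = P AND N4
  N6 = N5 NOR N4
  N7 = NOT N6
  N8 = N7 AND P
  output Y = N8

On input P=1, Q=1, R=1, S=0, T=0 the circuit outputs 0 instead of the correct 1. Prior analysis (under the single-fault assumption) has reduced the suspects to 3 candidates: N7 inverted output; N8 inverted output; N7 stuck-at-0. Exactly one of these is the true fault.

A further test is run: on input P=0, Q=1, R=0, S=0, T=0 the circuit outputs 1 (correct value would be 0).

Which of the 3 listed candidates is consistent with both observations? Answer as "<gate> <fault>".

Evaluate each candidate on input P=0, Q=1, R=0, S=0, T=0:
  N7 inverted output: N0=0, N1=0, N2=0, N3=0, N4=0, N5=0, N6=1, N7=1 [inverted output], N8=0 → 0 — eliminated
  N8 inverted output: N0=0, N1=0, N2=0, N3=0, N4=0, N5=0, N6=1, N7=0, N8=1 [inverted output] → 1 — matches
  N7 stuck-at-0: N0=0, N1=0, N2=0, N3=0, N4=0, N5=0, N6=1, N7=0 [stuck-at-0], N8=0 → 0 — eliminated
Only N8 inverted output reproduces the observed 1.

N8 inverted output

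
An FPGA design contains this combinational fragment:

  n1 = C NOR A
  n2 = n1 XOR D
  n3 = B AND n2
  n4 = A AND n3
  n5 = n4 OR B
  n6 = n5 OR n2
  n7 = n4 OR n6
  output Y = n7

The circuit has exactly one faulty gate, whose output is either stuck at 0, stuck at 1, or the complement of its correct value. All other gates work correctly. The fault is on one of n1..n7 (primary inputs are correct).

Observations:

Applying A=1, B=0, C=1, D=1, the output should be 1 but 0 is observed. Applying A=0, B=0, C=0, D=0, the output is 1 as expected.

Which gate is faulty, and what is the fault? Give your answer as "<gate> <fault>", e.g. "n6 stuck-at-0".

Fault-free values for test 1 (A=1, B=0, C=1, D=1): n1=0, n2=1, n3=0, n4=0, n5=0, n6=1, n7=1, giving Y=1. Observed 0.
Test 1: faults giving observed 0 are {n1 stuck-at-1, n1 inverted output, n2 stuck-at-0, n2 inverted output, n6 stuck-at-0, n6 inverted output, n7 stuck-at-0, n7 inverted output}.
Test 2 (A=0, B=0, C=0, D=0): fault-free n1=1, n2=1, n3=0, n4=0, n5=0, n6=1, n7=1 → 1; observed 1. Eliminates n1 inverted output, n2 stuck-at-0, n2 inverted output, n6 stuck-at-0, n6 inverted output, n7 stuck-at-0, n7 inverted output.
Only n1 stuck-at-1 is consistent with every test.

n1 stuck-at-1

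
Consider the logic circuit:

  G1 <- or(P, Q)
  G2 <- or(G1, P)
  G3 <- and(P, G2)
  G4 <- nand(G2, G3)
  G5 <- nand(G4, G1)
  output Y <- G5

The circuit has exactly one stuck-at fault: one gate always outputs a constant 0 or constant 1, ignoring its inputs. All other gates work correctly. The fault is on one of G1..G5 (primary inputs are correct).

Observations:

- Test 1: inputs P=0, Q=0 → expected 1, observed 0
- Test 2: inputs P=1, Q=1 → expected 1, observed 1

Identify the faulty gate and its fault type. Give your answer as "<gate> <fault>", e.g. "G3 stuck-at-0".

G1 stuck-at-1

Fault-free values for test 1 (P=0, Q=0): G1=0, G2=0, G3=0, G4=1, G5=1, giving Y=1. Observed 0.
Test 1: faults giving observed 0 are {G1 stuck-at-1, G5 stuck-at-0}.
Test 2 (P=1, Q=1): fault-free G1=1, G2=1, G3=1, G4=0, G5=1 → 1; observed 1. Eliminates G5 stuck-at-0.
Only G1 stuck-at-1 is consistent with every test.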